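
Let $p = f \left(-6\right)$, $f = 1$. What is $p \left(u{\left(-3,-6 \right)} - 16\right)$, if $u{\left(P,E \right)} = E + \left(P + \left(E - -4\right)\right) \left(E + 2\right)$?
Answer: $12$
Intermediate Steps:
$p = -6$ ($p = 1 \left(-6\right) = -6$)
$u{\left(P,E \right)} = E + \left(2 + E\right) \left(4 + E + P\right)$ ($u{\left(P,E \right)} = E + \left(P + \left(E + 4\right)\right) \left(2 + E\right) = E + \left(P + \left(4 + E\right)\right) \left(2 + E\right) = E + \left(4 + E + P\right) \left(2 + E\right) = E + \left(2 + E\right) \left(4 + E + P\right)$)
$p \left(u{\left(-3,-6 \right)} - 16\right) = - 6 \left(\left(8 + \left(-6\right)^{2} + 2 \left(-3\right) + 7 \left(-6\right) - -18\right) - 16\right) = - 6 \left(\left(8 + 36 - 6 - 42 + 18\right) - 16\right) = - 6 \left(14 - 16\right) = \left(-6\right) \left(-2\right) = 12$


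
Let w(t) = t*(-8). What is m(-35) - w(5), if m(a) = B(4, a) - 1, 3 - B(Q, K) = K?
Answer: 77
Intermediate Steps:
w(t) = -8*t
B(Q, K) = 3 - K
m(a) = 2 - a (m(a) = (3 - a) - 1 = 2 - a)
m(-35) - w(5) = (2 - 1*(-35)) - (-8)*5 = (2 + 35) - 1*(-40) = 37 + 40 = 77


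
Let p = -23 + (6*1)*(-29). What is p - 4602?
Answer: -4799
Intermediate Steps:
p = -197 (p = -23 + 6*(-29) = -23 - 174 = -197)
p - 4602 = -197 - 4602 = -4799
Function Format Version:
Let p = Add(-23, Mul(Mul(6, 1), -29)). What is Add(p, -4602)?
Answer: -4799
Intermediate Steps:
p = -197 (p = Add(-23, Mul(6, -29)) = Add(-23, -174) = -197)
Add(p, -4602) = Add(-197, -4602) = -4799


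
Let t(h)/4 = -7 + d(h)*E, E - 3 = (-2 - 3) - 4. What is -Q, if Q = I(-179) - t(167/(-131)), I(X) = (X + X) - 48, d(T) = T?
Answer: 53526/131 ≈ 408.60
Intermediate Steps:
E = -6 (E = 3 + ((-2 - 3) - 4) = 3 + (-5 - 4) = 3 - 9 = -6)
I(X) = -48 + 2*X (I(X) = 2*X - 48 = -48 + 2*X)
t(h) = -28 - 24*h (t(h) = 4*(-7 + h*(-6)) = 4*(-7 - 6*h) = -28 - 24*h)
Q = -53526/131 (Q = (-48 + 2*(-179)) - (-28 - 4008/(-131)) = (-48 - 358) - (-28 - 4008*(-1)/131) = -406 - (-28 - 24*(-167/131)) = -406 - (-28 + 4008/131) = -406 - 1*340/131 = -406 - 340/131 = -53526/131 ≈ -408.60)
-Q = -1*(-53526/131) = 53526/131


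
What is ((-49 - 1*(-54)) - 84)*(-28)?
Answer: 2212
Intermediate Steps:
((-49 - 1*(-54)) - 84)*(-28) = ((-49 + 54) - 84)*(-28) = (5 - 84)*(-28) = -79*(-28) = 2212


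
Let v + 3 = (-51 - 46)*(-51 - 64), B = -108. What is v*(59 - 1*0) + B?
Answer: 657860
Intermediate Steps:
v = 11152 (v = -3 + (-51 - 46)*(-51 - 64) = -3 - 97*(-115) = -3 + 11155 = 11152)
v*(59 - 1*0) + B = 11152*(59 - 1*0) - 108 = 11152*(59 + 0) - 108 = 11152*59 - 108 = 657968 - 108 = 657860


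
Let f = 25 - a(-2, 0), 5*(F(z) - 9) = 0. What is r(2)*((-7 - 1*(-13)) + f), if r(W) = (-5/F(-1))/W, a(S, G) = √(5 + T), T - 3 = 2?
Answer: -155/18 + 5*√10/18 ≈ -7.7327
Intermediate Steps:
T = 5 (T = 3 + 2 = 5)
F(z) = 9 (F(z) = 9 + (⅕)*0 = 9 + 0 = 9)
a(S, G) = √10 (a(S, G) = √(5 + 5) = √10)
r(W) = -5/(9*W) (r(W) = (-5/9)/W = (-5*⅑)/W = -5/(9*W))
f = 25 - √10 ≈ 21.838
r(2)*((-7 - 1*(-13)) + f) = (-5/9/2)*((-7 - 1*(-13)) + (25 - √10)) = (-5/9*½)*((-7 + 13) + (25 - √10)) = -5*(6 + (25 - √10))/18 = -5*(31 - √10)/18 = -155/18 + 5*√10/18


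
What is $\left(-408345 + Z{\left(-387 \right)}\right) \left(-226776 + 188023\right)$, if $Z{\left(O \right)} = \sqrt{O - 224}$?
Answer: $15824593785 - 38753 i \sqrt{611} \approx 1.5825 \cdot 10^{10} - 9.5791 \cdot 10^{5} i$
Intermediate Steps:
$Z{\left(O \right)} = \sqrt{-224 + O}$
$\left(-408345 + Z{\left(-387 \right)}\right) \left(-226776 + 188023\right) = \left(-408345 + \sqrt{-224 - 387}\right) \left(-226776 + 188023\right) = \left(-408345 + \sqrt{-611}\right) \left(-38753\right) = \left(-408345 + i \sqrt{611}\right) \left(-38753\right) = 15824593785 - 38753 i \sqrt{611}$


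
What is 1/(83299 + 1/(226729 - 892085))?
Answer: 665356/55423489443 ≈ 1.2005e-5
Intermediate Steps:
1/(83299 + 1/(226729 - 892085)) = 1/(83299 + 1/(-665356)) = 1/(83299 - 1/665356) = 1/(55423489443/665356) = 665356/55423489443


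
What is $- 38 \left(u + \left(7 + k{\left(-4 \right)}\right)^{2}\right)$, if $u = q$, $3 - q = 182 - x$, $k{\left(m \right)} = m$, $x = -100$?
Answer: $10260$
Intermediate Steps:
$q = -279$ ($q = 3 - \left(182 - -100\right) = 3 - \left(182 + 100\right) = 3 - 282 = -279$)
$u = -279$
$- 38 \left(u + \left(7 + k{\left(-4 \right)}\right)^{2}\right) = - 38 \left(-279 + \left(7 - 4\right)^{2}\right) = - 38 \left(-279 + 3^{2}\right) = - 38 \left(-279 + 9\right) = \left(-38\right) \left(-270\right) = 10260$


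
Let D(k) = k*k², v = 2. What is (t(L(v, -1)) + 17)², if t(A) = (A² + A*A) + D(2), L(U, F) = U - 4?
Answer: 1089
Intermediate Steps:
D(k) = k³
L(U, F) = -4 + U
t(A) = 8 + 2*A² (t(A) = (A² + A*A) + 2³ = (A² + A²) + 8 = 2*A² + 8 = 8 + 2*A²)
(t(L(v, -1)) + 17)² = ((8 + 2*(-4 + 2)²) + 17)² = ((8 + 2*(-2)²) + 17)² = ((8 + 2*4) + 17)² = ((8 + 8) + 17)² = (16 + 17)² = 33² = 1089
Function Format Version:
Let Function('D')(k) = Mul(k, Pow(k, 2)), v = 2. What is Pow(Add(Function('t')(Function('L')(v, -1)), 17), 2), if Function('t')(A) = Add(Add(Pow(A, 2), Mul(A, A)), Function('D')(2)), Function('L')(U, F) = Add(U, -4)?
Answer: 1089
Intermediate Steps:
Function('D')(k) = Pow(k, 3)
Function('L')(U, F) = Add(-4, U)
Function('t')(A) = Add(8, Mul(2, Pow(A, 2))) (Function('t')(A) = Add(Add(Pow(A, 2), Mul(A, A)), Pow(2, 3)) = Add(Add(Pow(A, 2), Pow(A, 2)), 8) = Add(Mul(2, Pow(A, 2)), 8) = Add(8, Mul(2, Pow(A, 2))))
Pow(Add(Function('t')(Function('L')(v, -1)), 17), 2) = Pow(Add(Add(8, Mul(2, Pow(Add(-4, 2), 2))), 17), 2) = Pow(Add(Add(8, Mul(2, Pow(-2, 2))), 17), 2) = Pow(Add(Add(8, Mul(2, 4)), 17), 2) = Pow(Add(Add(8, 8), 17), 2) = Pow(Add(16, 17), 2) = Pow(33, 2) = 1089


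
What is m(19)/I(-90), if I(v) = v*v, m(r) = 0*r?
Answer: 0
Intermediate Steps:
m(r) = 0
I(v) = v²
m(19)/I(-90) = 0/((-90)²) = 0/8100 = 0*(1/8100) = 0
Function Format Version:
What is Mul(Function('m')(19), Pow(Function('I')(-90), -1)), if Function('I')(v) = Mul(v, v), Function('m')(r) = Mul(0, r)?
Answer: 0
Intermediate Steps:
Function('m')(r) = 0
Function('I')(v) = Pow(v, 2)
Mul(Function('m')(19), Pow(Function('I')(-90), -1)) = Mul(0, Pow(Pow(-90, 2), -1)) = Mul(0, Pow(8100, -1)) = Mul(0, Rational(1, 8100)) = 0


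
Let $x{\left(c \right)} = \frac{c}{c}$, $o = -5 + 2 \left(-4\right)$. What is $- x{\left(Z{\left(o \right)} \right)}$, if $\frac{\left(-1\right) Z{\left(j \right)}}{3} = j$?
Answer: $-1$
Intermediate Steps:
$o = -13$ ($o = -5 - 8 = -13$)
$Z{\left(j \right)} = - 3 j$
$x{\left(c \right)} = 1$
$- x{\left(Z{\left(o \right)} \right)} = \left(-1\right) 1 = -1$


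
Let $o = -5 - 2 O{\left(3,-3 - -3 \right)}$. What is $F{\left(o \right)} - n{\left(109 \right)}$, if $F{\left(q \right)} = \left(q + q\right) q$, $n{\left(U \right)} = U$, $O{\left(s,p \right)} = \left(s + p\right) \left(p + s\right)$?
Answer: $949$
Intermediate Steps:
$O{\left(s,p \right)} = \left(p + s\right)^{2}$ ($O{\left(s,p \right)} = \left(p + s\right) \left(p + s\right) = \left(p + s\right)^{2}$)
$o = -23$ ($o = -5 - 2 \left(\left(-3 - -3\right) + 3\right)^{2} = -5 - 2 \left(\left(-3 + 3\right) + 3\right)^{2} = -5 - 2 \left(0 + 3\right)^{2} = -5 - 2 \cdot 3^{2} = -5 - 18 = -23$)
$F{\left(q \right)} = 2 q^{2}$ ($F{\left(q \right)} = 2 q q = 2 q^{2}$)
$F{\left(o \right)} - n{\left(109 \right)} = 2 \left(-23\right)^{2} - 109 = 2 \cdot 529 - 109 = 1058 - 109 = 949$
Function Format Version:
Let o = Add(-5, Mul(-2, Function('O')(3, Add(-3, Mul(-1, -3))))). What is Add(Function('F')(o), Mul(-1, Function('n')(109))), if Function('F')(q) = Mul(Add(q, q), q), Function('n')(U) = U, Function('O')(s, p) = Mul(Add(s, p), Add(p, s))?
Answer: 949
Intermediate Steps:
Function('O')(s, p) = Pow(Add(p, s), 2) (Function('O')(s, p) = Mul(Add(p, s), Add(p, s)) = Pow(Add(p, s), 2))
o = -23 (o = Add(-5, Mul(-2, Pow(Add(Add(-3, Mul(-1, -3)), 3), 2))) = Add(-5, Mul(-2, Pow(Add(Add(-3, 3), 3), 2))) = Add(-5, Mul(-2, Pow(Add(0, 3), 2))) = Add(-5, Mul(-2, Pow(3, 2))) = Add(-5, Mul(-2, 9)) = Add(-5, -18) = -23)
Function('F')(q) = Mul(2, Pow(q, 2)) (Function('F')(q) = Mul(Mul(2, q), q) = Mul(2, Pow(q, 2)))
Add(Function('F')(o), Mul(-1, Function('n')(109))) = Add(Mul(2, Pow(-23, 2)), Mul(-1, 109)) = Add(Mul(2, 529), -109) = Add(1058, -109) = 949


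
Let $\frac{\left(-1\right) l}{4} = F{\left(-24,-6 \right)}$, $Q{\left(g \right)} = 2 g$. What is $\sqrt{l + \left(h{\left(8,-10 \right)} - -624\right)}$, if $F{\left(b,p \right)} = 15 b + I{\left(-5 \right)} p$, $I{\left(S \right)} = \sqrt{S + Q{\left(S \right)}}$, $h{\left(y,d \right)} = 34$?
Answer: $\sqrt{2098 + 24 i \sqrt{15}} \approx 45.815 + 1.0144 i$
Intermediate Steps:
$I{\left(S \right)} = \sqrt{3} \sqrt{S}$ ($I{\left(S \right)} = \sqrt{S + 2 S} = \sqrt{3 S} = \sqrt{3} \sqrt{S}$)
$F{\left(b,p \right)} = 15 b + i p \sqrt{15}$ ($F{\left(b,p \right)} = 15 b + \sqrt{3} \sqrt{-5} p = 15 b + \sqrt{3} i \sqrt{5} p = 15 b + i \sqrt{15} p = 15 b + i p \sqrt{15}$)
$l = 1440 + 24 i \sqrt{15}$ ($l = - 4 \left(15 \left(-24\right) + i \left(-6\right) \sqrt{15}\right) = - 4 \left(-360 - 6 i \sqrt{15}\right) = 1440 + 24 i \sqrt{15} \approx 1440.0 + 92.952 i$)
$\sqrt{l + \left(h{\left(8,-10 \right)} - -624\right)} = \sqrt{\left(1440 + 24 i \sqrt{15}\right) + \left(34 - -624\right)} = \sqrt{\left(1440 + 24 i \sqrt{15}\right) + \left(34 + 624\right)} = \sqrt{\left(1440 + 24 i \sqrt{15}\right) + 658} = \sqrt{2098 + 24 i \sqrt{15}}$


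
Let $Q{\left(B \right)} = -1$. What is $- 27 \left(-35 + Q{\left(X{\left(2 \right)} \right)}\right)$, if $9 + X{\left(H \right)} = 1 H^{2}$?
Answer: $972$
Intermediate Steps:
$X{\left(H \right)} = -9 + H^{2}$ ($X{\left(H \right)} = -9 + 1 H^{2} = -9 + H^{2}$)
$- 27 \left(-35 + Q{\left(X{\left(2 \right)} \right)}\right) = - 27 \left(-35 - 1\right) = \left(-27\right) \left(-36\right) = 972$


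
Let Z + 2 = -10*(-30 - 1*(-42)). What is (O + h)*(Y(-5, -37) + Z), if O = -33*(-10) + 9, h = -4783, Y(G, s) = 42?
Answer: 355520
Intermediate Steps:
O = 339 (O = 330 + 9 = 339)
Z = -122 (Z = -2 - 10*(-30 - 1*(-42)) = -2 - 10*(-30 + 42) = -2 - 10*12 = -2 - 120 = -122)
(O + h)*(Y(-5, -37) + Z) = (339 - 4783)*(42 - 122) = -4444*(-80) = 355520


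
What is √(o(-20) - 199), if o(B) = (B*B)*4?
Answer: √1401 ≈ 37.430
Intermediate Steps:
o(B) = 4*B² (o(B) = B²*4 = 4*B²)
√(o(-20) - 199) = √(4*(-20)² - 199) = √(4*400 - 199) = √(1600 - 199) = √1401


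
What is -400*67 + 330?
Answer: -26470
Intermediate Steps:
-400*67 + 330 = -26800 + 330 = -26470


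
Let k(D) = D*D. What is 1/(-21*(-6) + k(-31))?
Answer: 1/1087 ≈ 0.00091996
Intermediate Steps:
k(D) = D**2
1/(-21*(-6) + k(-31)) = 1/(-21*(-6) + (-31)**2) = 1/(126 + 961) = 1/1087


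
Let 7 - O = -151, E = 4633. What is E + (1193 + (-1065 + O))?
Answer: 4919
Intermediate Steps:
O = 158 (O = 7 - 1*(-151) = 7 + 151 = 158)
E + (1193 + (-1065 + O)) = 4633 + (1193 + (-1065 + 158)) = 4633 + (1193 - 907) = 4633 + 286 = 4919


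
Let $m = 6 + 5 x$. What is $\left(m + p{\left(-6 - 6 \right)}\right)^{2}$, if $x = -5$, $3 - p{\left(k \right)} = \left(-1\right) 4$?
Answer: $144$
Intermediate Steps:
$p{\left(k \right)} = 7$ ($p{\left(k \right)} = 3 - \left(-1\right) 4 = 3 - -4 = 3 + 4 = 7$)
$m = -19$ ($m = 6 + 5 \left(-5\right) = 6 - 25 = -19$)
$\left(m + p{\left(-6 - 6 \right)}\right)^{2} = \left(-19 + 7\right)^{2} = \left(-12\right)^{2} = 144$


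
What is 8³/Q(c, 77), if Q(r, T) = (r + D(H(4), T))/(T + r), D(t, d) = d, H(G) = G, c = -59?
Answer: 512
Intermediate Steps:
Q(r, T) = 1 (Q(r, T) = (r + T)/(T + r) = (T + r)/(T + r) = 1)
8³/Q(c, 77) = 8³/1 = 512*1 = 512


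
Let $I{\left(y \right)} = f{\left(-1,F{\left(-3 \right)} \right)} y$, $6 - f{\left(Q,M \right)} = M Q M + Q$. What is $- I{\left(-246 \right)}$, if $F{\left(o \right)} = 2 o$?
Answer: $10578$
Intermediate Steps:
$f{\left(Q,M \right)} = 6 - Q - Q M^{2}$ ($f{\left(Q,M \right)} = 6 - \left(M Q M + Q\right) = 6 - \left(Q M^{2} + Q\right) = 6 - \left(Q + Q M^{2}\right) = 6 - Q - Q M^{2}$)
$I{\left(y \right)} = 43 y$ ($I{\left(y \right)} = \left(6 - -1 - - \left(2 \left(-3\right)\right)^{2}\right) y = \left(6 + 1 - - \left(-6\right)^{2}\right) y = \left(6 + 1 - \left(-1\right) 36\right) y = \left(6 + 1 + 36\right) y = 43 y$)
$- I{\left(-246 \right)} = - 43 \left(-246\right) = \left(-1\right) \left(-10578\right) = 10578$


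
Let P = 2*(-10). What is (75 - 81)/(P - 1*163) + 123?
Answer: 7505/61 ≈ 123.03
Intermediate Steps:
P = -20
(75 - 81)/(P - 1*163) + 123 = (75 - 81)/(-20 - 1*163) + 123 = -6/(-20 - 163) + 123 = -6/(-183) + 123 = -6*(-1/183) + 123 = 2/61 + 123 = 7505/61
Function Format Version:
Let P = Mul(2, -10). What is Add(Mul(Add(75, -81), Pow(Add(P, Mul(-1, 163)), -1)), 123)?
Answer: Rational(7505, 61) ≈ 123.03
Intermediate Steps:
P = -20
Add(Mul(Add(75, -81), Pow(Add(P, Mul(-1, 163)), -1)), 123) = Add(Mul(Add(75, -81), Pow(Add(-20, Mul(-1, 163)), -1)), 123) = Add(Mul(-6, Pow(Add(-20, -163), -1)), 123) = Add(Mul(-6, Pow(-183, -1)), 123) = Add(Mul(-6, Rational(-1, 183)), 123) = Add(Rational(2, 61), 123) = Rational(7505, 61)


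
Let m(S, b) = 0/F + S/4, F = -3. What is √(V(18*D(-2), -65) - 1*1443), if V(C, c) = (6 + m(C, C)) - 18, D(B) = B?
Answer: 2*I*√366 ≈ 38.262*I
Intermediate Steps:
m(S, b) = S/4 (m(S, b) = 0/(-3) + S/4 = 0*(-⅓) + S*(¼) = 0 + S/4 = S/4)
V(C, c) = -12 + C/4 (V(C, c) = (6 + C/4) - 18 = -12 + C/4)
√(V(18*D(-2), -65) - 1*1443) = √((-12 + (18*(-2))/4) - 1*1443) = √((-12 + (¼)*(-36)) - 1443) = √((-12 - 9) - 1443) = √(-21 - 1443) = √(-1464) = 2*I*√366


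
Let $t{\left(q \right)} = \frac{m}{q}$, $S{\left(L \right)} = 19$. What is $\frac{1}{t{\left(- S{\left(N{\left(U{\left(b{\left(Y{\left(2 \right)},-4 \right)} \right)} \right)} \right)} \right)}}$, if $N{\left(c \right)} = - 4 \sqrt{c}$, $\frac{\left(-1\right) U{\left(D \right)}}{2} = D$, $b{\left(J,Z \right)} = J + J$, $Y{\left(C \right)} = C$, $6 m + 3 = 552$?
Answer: $- \frac{38}{183} \approx -0.20765$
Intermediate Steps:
$m = \frac{183}{2}$ ($m = - \frac{1}{2} + \frac{1}{6} \cdot 552 = - \frac{1}{2} + 92 = \frac{183}{2} \approx 91.5$)
$b{\left(J,Z \right)} = 2 J$
$U{\left(D \right)} = - 2 D$
$t{\left(q \right)} = \frac{183}{2 q}$
$\frac{1}{t{\left(- S{\left(N{\left(U{\left(b{\left(Y{\left(2 \right)},-4 \right)} \right)} \right)} \right)} \right)}} = \frac{1}{\frac{183}{2} \frac{1}{\left(-1\right) 19}} = \frac{1}{\frac{183}{2} \frac{1}{-19}} = \frac{1}{\frac{183}{2} \left(- \frac{1}{19}\right)} = \frac{1}{- \frac{183}{38}} = - \frac{38}{183}$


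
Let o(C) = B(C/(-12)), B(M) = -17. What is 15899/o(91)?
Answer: -15899/17 ≈ -935.24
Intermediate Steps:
o(C) = -17
15899/o(91) = 15899/(-17) = 15899*(-1/17) = -15899/17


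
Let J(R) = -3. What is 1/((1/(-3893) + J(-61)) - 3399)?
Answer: -3893/13243987 ≈ -0.00029394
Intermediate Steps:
1/((1/(-3893) + J(-61)) - 3399) = 1/((1/(-3893) - 3) - 3399) = 1/((-1/3893 - 3) - 3399) = 1/(-11680/3893 - 3399) = 1/(-13243987/3893) = -3893/13243987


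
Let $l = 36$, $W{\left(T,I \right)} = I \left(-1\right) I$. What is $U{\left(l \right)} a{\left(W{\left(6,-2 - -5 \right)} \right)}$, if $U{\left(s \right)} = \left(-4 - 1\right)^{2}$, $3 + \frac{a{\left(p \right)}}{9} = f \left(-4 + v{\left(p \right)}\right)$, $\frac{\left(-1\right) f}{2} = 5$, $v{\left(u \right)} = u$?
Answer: $28575$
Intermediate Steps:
$W{\left(T,I \right)} = - I^{2}$ ($W{\left(T,I \right)} = - I I = - I^{2}$)
$f = -10$ ($f = \left(-2\right) 5 = -10$)
$a{\left(p \right)} = 333 - 90 p$ ($a{\left(p \right)} = -27 + 9 \left(- 10 \left(-4 + p\right)\right) = -27 + 9 \left(40 - 10 p\right) = -27 - \left(-360 + 90 p\right) = 333 - 90 p$)
$U{\left(s \right)} = 25$ ($U{\left(s \right)} = \left(-5\right)^{2} = 25$)
$U{\left(l \right)} a{\left(W{\left(6,-2 - -5 \right)} \right)} = 25 \left(333 - 90 \left(- \left(-2 - -5\right)^{2}\right)\right) = 25 \left(333 - 90 \left(- \left(-2 + 5\right)^{2}\right)\right) = 25 \left(333 - 90 \left(- 3^{2}\right)\right) = 25 \left(333 - 90 \left(\left(-1\right) 9\right)\right) = 25 \left(333 - -810\right) = 25 \left(333 + 810\right) = 25 \cdot 1143 = 28575$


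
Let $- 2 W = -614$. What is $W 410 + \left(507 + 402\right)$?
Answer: $126779$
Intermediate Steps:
$W = 307$ ($W = \left(- \frac{1}{2}\right) \left(-614\right) = 307$)
$W 410 + \left(507 + 402\right) = 307 \cdot 410 + \left(507 + 402\right) = 125870 + 909 = 126779$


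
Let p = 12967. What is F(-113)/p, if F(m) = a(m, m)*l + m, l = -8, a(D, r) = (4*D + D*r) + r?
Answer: -97745/12967 ≈ -7.5380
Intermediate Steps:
a(D, r) = r + 4*D + D*r
F(m) = -39*m - 8*m² (F(m) = (m + 4*m + m*m)*(-8) + m = (m + 4*m + m²)*(-8) + m = (m² + 5*m)*(-8) + m = (-40*m - 8*m²) + m = -39*m - 8*m²)
F(-113)/p = -113*(-39 - 8*(-113))/12967 = -113*(-39 + 904)*(1/12967) = -113*865*(1/12967) = -97745*1/12967 = -97745/12967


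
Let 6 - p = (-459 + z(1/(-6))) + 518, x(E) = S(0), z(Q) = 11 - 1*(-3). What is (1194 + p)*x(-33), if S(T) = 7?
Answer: 7889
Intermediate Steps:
z(Q) = 14 (z(Q) = 11 + 3 = 14)
x(E) = 7
p = -67 (p = 6 - ((-459 + 14) + 518) = 6 - (-445 + 518) = 6 - 1*73 = 6 - 73 = -67)
(1194 + p)*x(-33) = (1194 - 67)*7 = 1127*7 = 7889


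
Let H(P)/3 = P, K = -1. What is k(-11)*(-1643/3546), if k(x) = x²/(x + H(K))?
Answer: 198803/49644 ≈ 4.0046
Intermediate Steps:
H(P) = 3*P
k(x) = x²/(-3 + x) (k(x) = x²/(x + 3*(-1)) = x²/(x - 3) = x²/(-3 + x))
k(-11)*(-1643/3546) = ((-11)²/(-3 - 11))*(-1643/3546) = (121/(-14))*(-1643*1/3546) = (121*(-1/14))*(-1643/3546) = -121/14*(-1643/3546) = 198803/49644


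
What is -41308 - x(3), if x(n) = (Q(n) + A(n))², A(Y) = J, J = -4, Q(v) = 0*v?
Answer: -41324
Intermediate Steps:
Q(v) = 0
A(Y) = -4
x(n) = 16 (x(n) = (0 - 4)² = (-4)² = 16)
-41308 - x(3) = -41308 - 1*16 = -41308 - 16 = -41324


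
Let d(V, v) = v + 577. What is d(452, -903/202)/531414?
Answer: 115651/107345628 ≈ 0.0010774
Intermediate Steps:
d(V, v) = 577 + v
d(452, -903/202)/531414 = (577 - 903/202)/531414 = (577 - 903*1/202)*(1/531414) = (577 - 903/202)*(1/531414) = (115651/202)*(1/531414) = 115651/107345628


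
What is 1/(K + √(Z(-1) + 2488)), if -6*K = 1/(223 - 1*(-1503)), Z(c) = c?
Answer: 10356/266722632431 + 107246736*√2487/266722632431 ≈ 0.020052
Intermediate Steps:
K = -1/10356 (K = -1/(6*(223 - 1*(-1503))) = -1/(6*(223 + 1503)) = -⅙/1726 = -⅙*1/1726 = -1/10356 ≈ -9.6562e-5)
1/(K + √(Z(-1) + 2488)) = 1/(-1/10356 + √(-1 + 2488)) = 1/(-1/10356 + √2487)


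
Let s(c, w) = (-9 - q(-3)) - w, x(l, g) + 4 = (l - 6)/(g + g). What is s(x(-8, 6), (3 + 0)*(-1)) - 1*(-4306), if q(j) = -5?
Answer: 4305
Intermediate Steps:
x(l, g) = -4 + (-6 + l)/(2*g) (x(l, g) = -4 + (l - 6)/(g + g) = -4 + (-6 + l)/((2*g)) = -4 + (-6 + l)*(1/(2*g)) = -4 + (-6 + l)/(2*g))
s(c, w) = -4 - w (s(c, w) = (-9 - 1*(-5)) - w = (-9 + 5) - w = -4 - w)
s(x(-8, 6), (3 + 0)*(-1)) - 1*(-4306) = (-4 - (3 + 0)*(-1)) - 1*(-4306) = (-4 - 3*(-1)) + 4306 = (-4 - 1*(-3)) + 4306 = (-4 + 3) + 4306 = -1 + 4306 = 4305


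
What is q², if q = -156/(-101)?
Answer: 24336/10201 ≈ 2.3856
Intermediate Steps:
q = 156/101 (q = -156*(-1/101) = 156/101 ≈ 1.5446)
q² = (156/101)² = 24336/10201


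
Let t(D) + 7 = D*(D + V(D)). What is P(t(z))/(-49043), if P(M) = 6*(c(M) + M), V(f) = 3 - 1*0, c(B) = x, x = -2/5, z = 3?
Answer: -318/245215 ≈ -0.0012968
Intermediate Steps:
x = -2/5 (x = -2*1/5 = -2/5 ≈ -0.40000)
c(B) = -2/5
V(f) = 3 (V(f) = 3 + 0 = 3)
t(D) = -7 + D*(3 + D) (t(D) = -7 + D*(D + 3) = -7 + D*(3 + D))
P(M) = -12/5 + 6*M (P(M) = 6*(-2/5 + M) = -12/5 + 6*M)
P(t(z))/(-49043) = (-12/5 + 6*(-7 + 3**2 + 3*3))/(-49043) = (-12/5 + 6*(-7 + 9 + 9))*(-1/49043) = (-12/5 + 6*11)*(-1/49043) = (-12/5 + 66)*(-1/49043) = (318/5)*(-1/49043) = -318/245215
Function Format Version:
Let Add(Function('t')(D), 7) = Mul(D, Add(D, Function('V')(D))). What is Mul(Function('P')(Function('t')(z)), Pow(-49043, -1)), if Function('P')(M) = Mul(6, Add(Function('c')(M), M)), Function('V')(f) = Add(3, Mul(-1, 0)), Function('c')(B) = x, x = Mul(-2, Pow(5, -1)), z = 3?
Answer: Rational(-318, 245215) ≈ -0.0012968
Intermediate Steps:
x = Rational(-2, 5) (x = Mul(-2, Rational(1, 5)) = Rational(-2, 5) ≈ -0.40000)
Function('c')(B) = Rational(-2, 5)
Function('V')(f) = 3 (Function('V')(f) = Add(3, 0) = 3)
Function('t')(D) = Add(-7, Mul(D, Add(3, D))) (Function('t')(D) = Add(-7, Mul(D, Add(D, 3))) = Add(-7, Mul(D, Add(3, D))))
Function('P')(M) = Add(Rational(-12, 5), Mul(6, M)) (Function('P')(M) = Mul(6, Add(Rational(-2, 5), M)) = Add(Rational(-12, 5), Mul(6, M)))
Mul(Function('P')(Function('t')(z)), Pow(-49043, -1)) = Mul(Add(Rational(-12, 5), Mul(6, Add(-7, Pow(3, 2), Mul(3, 3)))), Pow(-49043, -1)) = Mul(Add(Rational(-12, 5), Mul(6, Add(-7, 9, 9))), Rational(-1, 49043)) = Mul(Add(Rational(-12, 5), Mul(6, 11)), Rational(-1, 49043)) = Mul(Add(Rational(-12, 5), 66), Rational(-1, 49043)) = Mul(Rational(318, 5), Rational(-1, 49043)) = Rational(-318, 245215)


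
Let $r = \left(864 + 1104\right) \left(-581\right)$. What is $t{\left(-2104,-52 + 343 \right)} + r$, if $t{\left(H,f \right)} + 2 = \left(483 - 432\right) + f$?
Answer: $-1143068$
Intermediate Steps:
$t{\left(H,f \right)} = 49 + f$ ($t{\left(H,f \right)} = -2 + \left(\left(483 - 432\right) + f\right) = -2 + \left(51 + f\right) = 49 + f$)
$r = -1143408$ ($r = 1968 \left(-581\right) = -1143408$)
$t{\left(-2104,-52 + 343 \right)} + r = \left(49 + \left(-52 + 343\right)\right) - 1143408 = \left(49 + 291\right) - 1143408 = 340 - 1143408 = -1143068$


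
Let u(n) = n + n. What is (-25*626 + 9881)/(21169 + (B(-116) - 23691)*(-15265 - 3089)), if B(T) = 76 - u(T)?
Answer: -5769/429192751 ≈ -1.3442e-5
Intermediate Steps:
u(n) = 2*n
B(T) = 76 - 2*T
(-25*626 + 9881)/(21169 + (B(-116) - 23691)*(-15265 - 3089)) = (-25*626 + 9881)/(21169 + ((76 - 2*(-116)) - 23691)*(-15265 - 3089)) = (-15650 + 9881)/(21169 + ((76 + 232) - 23691)*(-18354)) = -5769/(21169 + (308 - 23691)*(-18354)) = -5769/(21169 - 23383*(-18354)) = -5769/(21169 + 429171582) = -5769/429192751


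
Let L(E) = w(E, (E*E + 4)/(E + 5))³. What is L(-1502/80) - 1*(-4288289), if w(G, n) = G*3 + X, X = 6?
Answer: 266293479803/64000 ≈ 4.1608e+6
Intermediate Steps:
w(G, n) = 6 + 3*G (w(G, n) = G*3 + 6 = 3*G + 6 = 6 + 3*G)
L(E) = (6 + 3*E)³
L(-1502/80) - 1*(-4288289) = 27*(2 - 1502/80)³ - 1*(-4288289) = 27*(2 - 1502*1/80)³ + 4288289 = 27*(2 - 751/40)³ + 4288289 = 27*(-671/40)³ + 4288289 = 27*(-302111711/64000) + 4288289 = -8157016197/64000 + 4288289 = 266293479803/64000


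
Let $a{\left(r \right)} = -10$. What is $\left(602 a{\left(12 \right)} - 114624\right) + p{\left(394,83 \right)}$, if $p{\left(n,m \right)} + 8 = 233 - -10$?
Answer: $-120409$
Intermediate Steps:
$p{\left(n,m \right)} = 235$ ($p{\left(n,m \right)} = -8 + \left(233 - -10\right) = -8 + \left(233 + 10\right) = -8 + 243 = 235$)
$\left(602 a{\left(12 \right)} - 114624\right) + p{\left(394,83 \right)} = \left(602 \left(-10\right) - 114624\right) + 235 = \left(-6020 - 114624\right) + 235 = -120644 + 235 = -120409$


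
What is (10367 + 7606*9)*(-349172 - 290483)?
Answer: -50418246755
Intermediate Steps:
(10367 + 7606*9)*(-349172 - 290483) = (10367 + 68454)*(-639655) = 78821*(-639655) = -50418246755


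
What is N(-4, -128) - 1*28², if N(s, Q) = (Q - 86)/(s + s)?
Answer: -3029/4 ≈ -757.25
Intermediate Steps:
N(s, Q) = (-86 + Q)/(2*s) (N(s, Q) = (-86 + Q)/((2*s)) = (-86 + Q)*(1/(2*s)) = (-86 + Q)/(2*s))
N(-4, -128) - 1*28² = (½)*(-86 - 128)/(-4) - 1*28² = (½)*(-¼)*(-214) - 1*784 = 107/4 - 784 = -3029/4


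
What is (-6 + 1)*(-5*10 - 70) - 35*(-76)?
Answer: 3260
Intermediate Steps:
(-6 + 1)*(-5*10 - 70) - 35*(-76) = -5*(-50 - 70) + 2660 = -5*(-120) + 2660 = 600 + 2660 = 3260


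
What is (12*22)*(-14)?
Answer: -3696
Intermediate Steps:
(12*22)*(-14) = 264*(-14) = -3696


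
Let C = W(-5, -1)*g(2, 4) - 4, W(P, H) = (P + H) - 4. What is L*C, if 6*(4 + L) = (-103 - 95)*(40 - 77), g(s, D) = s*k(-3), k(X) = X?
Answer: 68152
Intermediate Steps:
W(P, H) = -4 + H + P (W(P, H) = (H + P) - 4 = -4 + H + P)
g(s, D) = -3*s (g(s, D) = s*(-3) = -3*s)
C = 56 (C = (-4 - 1 - 5)*(-3*2) - 4 = -10*(-6) - 4 = 60 - 4 = 56)
L = 1217 (L = -4 + ((-103 - 95)*(40 - 77))/6 = -4 + (-198*(-37))/6 = -4 + (⅙)*7326 = -4 + 1221 = 1217)
L*C = 1217*56 = 68152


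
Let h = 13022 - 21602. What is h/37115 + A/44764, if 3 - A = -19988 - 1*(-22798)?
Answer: -7511645/25560244 ≈ -0.29388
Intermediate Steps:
A = -2807 (A = 3 - (-19988 - 1*(-22798)) = 3 - (-19988 + 22798) = 3 - 1*2810 = 3 - 2810 = -2807)
h = -8580
h/37115 + A/44764 = -8580/37115 - 2807/44764 = -8580*1/37115 - 2807*1/44764 = -132/571 - 2807/44764 = -7511645/25560244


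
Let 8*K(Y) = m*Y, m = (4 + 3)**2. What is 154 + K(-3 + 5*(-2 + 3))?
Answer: 665/4 ≈ 166.25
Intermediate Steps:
m = 49 (m = 7**2 = 49)
K(Y) = 49*Y/8 (K(Y) = (49*Y)/8 = 49*Y/8)
154 + K(-3 + 5*(-2 + 3)) = 154 + 49*(-3 + 5*(-2 + 3))/8 = 154 + 49*(-3 + 5*1)/8 = 154 + 49*(-3 + 5)/8 = 154 + (49/8)*2 = 154 + 49/4 = 665/4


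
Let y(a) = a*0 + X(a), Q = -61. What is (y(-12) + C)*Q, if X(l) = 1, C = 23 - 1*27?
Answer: 183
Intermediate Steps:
C = -4 (C = 23 - 27 = -4)
y(a) = 1 (y(a) = a*0 + 1 = 0 + 1 = 1)
(y(-12) + C)*Q = (1 - 4)*(-61) = -3*(-61) = 183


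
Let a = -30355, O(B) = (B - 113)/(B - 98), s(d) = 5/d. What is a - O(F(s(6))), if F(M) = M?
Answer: -17697638/583 ≈ -30356.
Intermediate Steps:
O(B) = (-113 + B)/(-98 + B)
a - O(F(s(6))) = -30355 - (-113 + 5/6)/(-98 + 5/6) = -30355 - (-113 + 5*(⅙))/(-98 + 5*(⅙)) = -30355 - (-113 + ⅚)/(-98 + ⅚) = -30355 - (-673)/((-583/6)*6) = -30355 - (-6)*(-673)/(583*6) = -30355 - 1*673/583 = -30355 - 673/583 = -17697638/583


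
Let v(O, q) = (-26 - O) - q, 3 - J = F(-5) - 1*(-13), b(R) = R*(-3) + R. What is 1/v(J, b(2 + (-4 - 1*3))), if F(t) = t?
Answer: -1/31 ≈ -0.032258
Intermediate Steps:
b(R) = -2*R (b(R) = -3*R + R = -2*R)
J = -5 (J = 3 - (-5 - 1*(-13)) = 3 - (-5 + 13) = 3 - 1*8 = 3 - 8 = -5)
v(O, q) = -26 - O - q
1/v(J, b(2 + (-4 - 1*3))) = 1/(-26 - 1*(-5) - (-2)*(2 + (-4 - 1*3))) = 1/(-26 + 5 - (-2)*(2 + (-4 - 3))) = 1/(-26 + 5 - (-2)*(2 - 7)) = 1/(-26 + 5 - (-2)*(-5)) = 1/(-26 + 5 - 1*10) = 1/(-26 + 5 - 10) = 1/(-31) = -1/31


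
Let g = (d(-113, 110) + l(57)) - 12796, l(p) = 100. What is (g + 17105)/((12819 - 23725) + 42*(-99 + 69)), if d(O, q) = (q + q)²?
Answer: -52809/12166 ≈ -4.3407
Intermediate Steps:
d(O, q) = 4*q² (d(O, q) = (2*q)² = 4*q²)
g = 35704 (g = (4*110² + 100) - 12796 = (4*12100 + 100) - 12796 = (48400 + 100) - 12796 = 48500 - 12796 = 35704)
(g + 17105)/((12819 - 23725) + 42*(-99 + 69)) = (35704 + 17105)/((12819 - 23725) + 42*(-99 + 69)) = 52809/(-10906 + 42*(-30)) = 52809/(-10906 - 1260) = 52809/(-12166) = 52809*(-1/12166) = -52809/12166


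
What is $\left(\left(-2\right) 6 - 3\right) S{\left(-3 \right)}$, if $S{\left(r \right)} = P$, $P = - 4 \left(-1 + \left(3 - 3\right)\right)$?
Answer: $-60$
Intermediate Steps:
$P = 4$ ($P = - 4 \left(-1 + \left(3 - 3\right)\right) = - 4 \left(-1 + 0\right) = \left(-4\right) \left(-1\right) = 4$)
$S{\left(r \right)} = 4$
$\left(\left(-2\right) 6 - 3\right) S{\left(-3 \right)} = \left(\left(-2\right) 6 - 3\right) 4 = \left(-12 - 3\right) 4 = \left(-15\right) 4 = -60$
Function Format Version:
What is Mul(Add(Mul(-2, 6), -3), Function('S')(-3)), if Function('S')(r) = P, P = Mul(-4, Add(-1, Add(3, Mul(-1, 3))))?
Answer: -60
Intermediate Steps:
P = 4 (P = Mul(-4, Add(-1, Add(3, -3))) = Mul(-4, Add(-1, 0)) = Mul(-4, -1) = 4)
Function('S')(r) = 4
Mul(Add(Mul(-2, 6), -3), Function('S')(-3)) = Mul(Add(Mul(-2, 6), -3), 4) = Mul(Add(-12, -3), 4) = Mul(-15, 4) = -60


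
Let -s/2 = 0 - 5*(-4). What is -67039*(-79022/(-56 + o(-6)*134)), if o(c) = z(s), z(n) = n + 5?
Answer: -378396847/339 ≈ -1.1162e+6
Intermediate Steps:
s = -40 (s = -2*(0 - 5*(-4)) = -2*(0 + 20) = -2*20 = -40)
z(n) = 5 + n
o(c) = -35 (o(c) = 5 - 40 = -35)
-67039*(-79022/(-56 + o(-6)*134)) = -67039*(-79022/(-56 - 35*134)) = -67039*(-79022/(-56 - 4690)) = -67039/((-4746*(-1/79022))) = -67039/2373/39511 = -67039*39511/2373 = -378396847/339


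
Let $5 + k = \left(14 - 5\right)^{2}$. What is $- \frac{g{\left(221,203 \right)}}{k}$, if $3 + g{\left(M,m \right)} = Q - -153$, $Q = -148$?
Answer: $- \frac{1}{38} \approx -0.026316$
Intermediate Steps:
$g{\left(M,m \right)} = 2$ ($g{\left(M,m \right)} = -3 - -5 = -3 + \left(-148 + 153\right) = -3 + 5 = 2$)
$k = 76$ ($k = -5 + \left(14 - 5\right)^{2} = -5 + 9^{2} = -5 + 81 = 76$)
$- \frac{g{\left(221,203 \right)}}{k} = - \frac{2}{76} = \left(-1\right) \frac{1}{38} = - \frac{1}{38}$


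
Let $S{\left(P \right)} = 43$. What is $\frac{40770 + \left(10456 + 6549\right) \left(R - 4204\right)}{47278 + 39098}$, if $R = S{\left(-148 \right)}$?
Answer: $- \frac{23572345}{28792} \approx -818.71$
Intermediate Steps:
$R = 43$
$\frac{40770 + \left(10456 + 6549\right) \left(R - 4204\right)}{47278 + 39098} = \frac{40770 + \left(10456 + 6549\right) \left(43 - 4204\right)}{47278 + 39098} = \frac{40770 + 17005 \left(-4161\right)}{86376} = \left(40770 - 70757805\right) \frac{1}{86376} = \left(-70717035\right) \frac{1}{86376} = - \frac{23572345}{28792}$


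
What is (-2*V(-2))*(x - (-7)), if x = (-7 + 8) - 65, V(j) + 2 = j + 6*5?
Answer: 2964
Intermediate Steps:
V(j) = 28 + j (V(j) = -2 + (j + 6*5) = -2 + (j + 30) = -2 + (30 + j) = 28 + j)
x = -64 (x = 1 - 65 = -64)
(-2*V(-2))*(x - (-7)) = (-2*(28 - 2))*(-64 - (-7)) = (-2*26)*(-64 - 1*(-7)) = -52*(-64 + 7) = -52*(-57) = 2964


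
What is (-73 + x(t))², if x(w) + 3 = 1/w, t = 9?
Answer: 466489/81 ≈ 5759.1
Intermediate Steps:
x(w) = -3 + 1/w
(-73 + x(t))² = (-73 + (-3 + 1/9))² = (-73 + (-3 + ⅑))² = (-73 - 26/9)² = (-683/9)² = 466489/81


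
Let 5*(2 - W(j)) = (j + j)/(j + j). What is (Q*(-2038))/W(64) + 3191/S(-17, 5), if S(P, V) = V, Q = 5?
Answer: -226031/45 ≈ -5022.9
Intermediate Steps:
W(j) = 9/5 (W(j) = 2 - (j + j)/(5*(j + j)) = 2 - 2*j/(5*(2*j)) = 2 - 2*j*1/(2*j)/5 = 2 - ⅕*1 = 2 - ⅕ = 9/5)
(Q*(-2038))/W(64) + 3191/S(-17, 5) = (5*(-2038))/(9/5) + 3191/5 = -10190*5/9 + 3191*(⅕) = -50950/9 + 3191/5 = -226031/45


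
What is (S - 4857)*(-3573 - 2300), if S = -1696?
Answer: 38485769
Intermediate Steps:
(S - 4857)*(-3573 - 2300) = (-1696 - 4857)*(-3573 - 2300) = -6553*(-5873) = 38485769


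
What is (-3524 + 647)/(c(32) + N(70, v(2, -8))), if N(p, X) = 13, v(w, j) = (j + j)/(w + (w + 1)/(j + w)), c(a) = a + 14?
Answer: -2877/59 ≈ -48.763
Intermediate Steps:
c(a) = 14 + a
v(w, j) = 2*j/(w + (1 + w)/(j + w)) (v(w, j) = (2*j)/(w + (1 + w)/(j + w)) = 2*j/(w + (1 + w)/(j + w)))
(-3524 + 647)/(c(32) + N(70, v(2, -8))) = (-3524 + 647)/((14 + 32) + 13) = -2877/(46 + 13) = -2877/59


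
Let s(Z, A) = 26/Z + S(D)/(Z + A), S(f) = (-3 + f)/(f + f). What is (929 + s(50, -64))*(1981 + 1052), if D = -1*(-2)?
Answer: 3947003649/1400 ≈ 2.8193e+6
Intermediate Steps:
D = 2
S(f) = (-3 + f)/(2*f) (S(f) = (-3 + f)/((2*f)) = (-3 + f)*(1/(2*f)) = (-3 + f)/(2*f))
s(Z, A) = 26/Z - 1/(4*(A + Z)) (s(Z, A) = 26/Z + ((½)*(-3 + 2)/2)/(Z + A) = 26/Z + ((½)*(½)*(-1))/(A + Z) = 26/Z - 1/(4*(A + Z)))
(929 + s(50, -64))*(1981 + 1052) = (929 + (¼)*(103*50 + 104*(-64))/(50*(-64 + 50)))*(1981 + 1052) = (929 + (¼)*(1/50)*(5150 - 6656)/(-14))*3033 = (929 + (¼)*(1/50)*(-1/14)*(-1506))*3033 = (929 + 753/1400)*3033 = (1301353/1400)*3033 = 3947003649/1400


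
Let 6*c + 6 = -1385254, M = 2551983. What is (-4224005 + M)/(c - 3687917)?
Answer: 5016066/11756381 ≈ 0.42667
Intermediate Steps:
c = -692630/3 (c = -1 + (⅙)*(-1385254) = -1 - 692627/3 = -692630/3 ≈ -2.3088e+5)
(-4224005 + M)/(c - 3687917) = (-4224005 + 2551983)/(-692630/3 - 3687917) = -1672022/(-11756381/3) = -1672022*(-3/11756381) = 5016066/11756381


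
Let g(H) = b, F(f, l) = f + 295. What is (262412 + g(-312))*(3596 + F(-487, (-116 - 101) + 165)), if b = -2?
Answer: 893243640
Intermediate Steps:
F(f, l) = 295 + f
g(H) = -2
(262412 + g(-312))*(3596 + F(-487, (-116 - 101) + 165)) = (262412 - 2)*(3596 + (295 - 487)) = 262410*(3596 - 192) = 262410*3404 = 893243640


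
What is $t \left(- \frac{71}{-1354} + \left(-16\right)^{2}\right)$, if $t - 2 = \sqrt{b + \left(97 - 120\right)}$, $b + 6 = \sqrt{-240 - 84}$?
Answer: $\frac{346695}{677} + \frac{346695 \sqrt{-29 + 18 i}}{1354} \approx 922.27 + 1438.6 i$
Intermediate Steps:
$b = -6 + 18 i$ ($b = -6 + \sqrt{-240 - 84} = -6 + \sqrt{-324} = -6 + 18 i \approx -6.0 + 18.0 i$)
$t = 2 + \sqrt{-29 + 18 i}$ ($t = 2 + \sqrt{\left(-6 + 18 i\right) + \left(97 - 120\right)} = 2 + \sqrt{\left(-6 + 18 i\right) - 23} = 2 + \sqrt{-29 + 18 i} \approx 3.6019 + 5.6184 i$)
$t \left(- \frac{71}{-1354} + \left(-16\right)^{2}\right) = \left(2 + \sqrt{-29 + 18 i}\right) \left(- \frac{71}{-1354} + \left(-16\right)^{2}\right) = \left(2 + \sqrt{-29 + 18 i}\right) \left(\left(-71\right) \left(- \frac{1}{1354}\right) + 256\right) = \left(2 + \sqrt{-29 + 18 i}\right) \left(\frac{71}{1354} + 256\right) = \left(2 + \sqrt{-29 + 18 i}\right) \frac{346695}{1354} = \frac{346695}{677} + \frac{346695 \sqrt{-29 + 18 i}}{1354}$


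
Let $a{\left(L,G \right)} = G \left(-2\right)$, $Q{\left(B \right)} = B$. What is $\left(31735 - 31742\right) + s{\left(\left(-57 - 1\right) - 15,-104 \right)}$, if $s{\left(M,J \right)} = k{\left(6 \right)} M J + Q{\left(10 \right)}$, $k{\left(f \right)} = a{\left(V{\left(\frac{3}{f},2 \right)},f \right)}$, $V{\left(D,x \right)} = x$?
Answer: $-91101$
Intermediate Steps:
$a{\left(L,G \right)} = - 2 G$
$k{\left(f \right)} = - 2 f$
$s{\left(M,J \right)} = 10 - 12 J M$ ($s{\left(M,J \right)} = \left(-2\right) 6 M J + 10 = - 12 M J + 10 = - 12 J M + 10 = 10 - 12 J M$)
$\left(31735 - 31742\right) + s{\left(\left(-57 - 1\right) - 15,-104 \right)} = \left(31735 - 31742\right) + \left(10 - - 1248 \left(\left(-57 - 1\right) - 15\right)\right) = -7 + \left(10 - - 1248 \left(-58 - 15\right)\right) = -7 + \left(10 - \left(-1248\right) \left(-73\right)\right) = -7 + \left(10 - 91104\right) = -7 - 91094 = -91101$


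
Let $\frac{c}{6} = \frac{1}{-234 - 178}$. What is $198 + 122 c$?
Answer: $\frac{20211}{103} \approx 196.22$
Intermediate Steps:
$c = - \frac{3}{206}$ ($c = \frac{6}{-234 - 178} = \frac{6}{-412} = 6 \left(- \frac{1}{412}\right) = - \frac{3}{206} \approx -0.014563$)
$198 + 122 c = 198 + 122 \left(- \frac{3}{206}\right) = 198 - \frac{183}{103} = \frac{20211}{103}$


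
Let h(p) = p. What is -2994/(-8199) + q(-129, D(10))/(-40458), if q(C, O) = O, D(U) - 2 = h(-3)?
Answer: 13459939/36857238 ≈ 0.36519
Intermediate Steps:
D(U) = -1 (D(U) = 2 - 3 = -1)
-2994/(-8199) + q(-129, D(10))/(-40458) = -2994/(-8199) - 1/(-40458) = -2994*(-1/8199) - 1*(-1/40458) = 998/2733 + 1/40458 = 13459939/36857238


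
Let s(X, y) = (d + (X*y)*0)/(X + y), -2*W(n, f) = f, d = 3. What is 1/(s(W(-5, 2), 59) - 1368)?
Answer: -58/79341 ≈ -0.00073102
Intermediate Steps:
W(n, f) = -f/2
s(X, y) = 3/(X + y) (s(X, y) = (3 + (X*y)*0)/(X + y) = (3 + 0)/(X + y) = 3/(X + y))
1/(s(W(-5, 2), 59) - 1368) = 1/(3/(-½*2 + 59) - 1368) = 1/(3/(-1 + 59) - 1368) = 1/(3/58 - 1368) = 1/(-79341/58) = -58/79341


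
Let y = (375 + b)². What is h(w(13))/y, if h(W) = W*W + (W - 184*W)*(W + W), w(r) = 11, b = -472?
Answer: -44165/9409 ≈ -4.6939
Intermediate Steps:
h(W) = -365*W² (h(W) = W² + (-183*W)*(2*W) = W² - 366*W² = -365*W²)
y = 9409 (y = (375 - 472)² = (-97)² = 9409)
h(w(13))/y = -365*11²/9409 = -365*121*(1/9409) = -44165*1/9409 = -44165/9409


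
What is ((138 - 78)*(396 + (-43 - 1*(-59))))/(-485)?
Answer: -4944/97 ≈ -50.969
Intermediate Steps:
((138 - 78)*(396 + (-43 - 1*(-59))))/(-485) = (60*(396 + (-43 + 59)))*(-1/485) = (60*(396 + 16))*(-1/485) = (60*412)*(-1/485) = 24720*(-1/485) = -4944/97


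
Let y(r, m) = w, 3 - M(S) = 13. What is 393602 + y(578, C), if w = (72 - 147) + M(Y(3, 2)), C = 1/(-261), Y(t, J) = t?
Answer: 393517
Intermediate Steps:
M(S) = -10 (M(S) = 3 - 1*13 = 3 - 13 = -10)
C = -1/261 ≈ -0.0038314
w = -85 (w = (72 - 147) - 10 = -75 - 10 = -85)
y(r, m) = -85
393602 + y(578, C) = 393602 - 85 = 393517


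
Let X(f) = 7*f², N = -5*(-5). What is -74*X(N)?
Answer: -323750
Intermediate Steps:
N = 25
-74*X(N) = -518*25² = -518*625 = -74*4375 = -323750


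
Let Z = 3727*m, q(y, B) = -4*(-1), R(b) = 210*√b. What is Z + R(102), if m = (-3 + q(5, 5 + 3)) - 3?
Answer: -7454 + 210*√102 ≈ -5333.1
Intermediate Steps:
q(y, B) = 4
m = -2 (m = (-3 + 4) - 3 = 1 - 3 = -2)
Z = -7454 (Z = 3727*(-2) = -7454)
Z + R(102) = -7454 + 210*√102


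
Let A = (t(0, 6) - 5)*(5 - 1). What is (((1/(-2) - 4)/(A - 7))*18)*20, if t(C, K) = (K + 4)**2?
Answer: -1620/373 ≈ -4.3432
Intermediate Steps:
t(C, K) = (4 + K)**2
A = 380 (A = ((4 + 6)**2 - 5)*(5 - 1) = (10**2 - 5)*4 = (100 - 5)*4 = 95*4 = 380)
(((1/(-2) - 4)/(A - 7))*18)*20 = (((1/(-2) - 4)/(380 - 7))*18)*20 = (((-1/2 - 4)/373)*18)*20 = (-9/2*1/373*18)*20 = -9/746*18*20 = -81/373*20 = -1620/373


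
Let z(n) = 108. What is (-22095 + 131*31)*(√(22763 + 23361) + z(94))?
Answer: -1947672 - 36068*√11531 ≈ -5.8207e+6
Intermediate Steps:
(-22095 + 131*31)*(√(22763 + 23361) + z(94)) = (-22095 + 131*31)*(√(22763 + 23361) + 108) = (-22095 + 4061)*(√46124 + 108) = -18034*(2*√11531 + 108) = -18034*(108 + 2*√11531) = -1947672 - 36068*√11531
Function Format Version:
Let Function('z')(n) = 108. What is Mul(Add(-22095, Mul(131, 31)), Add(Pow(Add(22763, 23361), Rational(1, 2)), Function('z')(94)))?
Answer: Add(-1947672, Mul(-36068, Pow(11531, Rational(1, 2)))) ≈ -5.8207e+6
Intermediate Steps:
Mul(Add(-22095, Mul(131, 31)), Add(Pow(Add(22763, 23361), Rational(1, 2)), Function('z')(94))) = Mul(Add(-22095, Mul(131, 31)), Add(Pow(Add(22763, 23361), Rational(1, 2)), 108)) = Mul(Add(-22095, 4061), Add(Pow(46124, Rational(1, 2)), 108)) = Mul(-18034, Add(Mul(2, Pow(11531, Rational(1, 2))), 108)) = Mul(-18034, Add(108, Mul(2, Pow(11531, Rational(1, 2))))) = Add(-1947672, Mul(-36068, Pow(11531, Rational(1, 2))))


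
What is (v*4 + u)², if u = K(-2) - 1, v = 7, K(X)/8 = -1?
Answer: 361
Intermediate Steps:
K(X) = -8 (K(X) = 8*(-1) = -8)
u = -9 (u = -8 - 1 = -9)
(v*4 + u)² = (7*4 - 9)² = (28 - 9)² = 19² = 361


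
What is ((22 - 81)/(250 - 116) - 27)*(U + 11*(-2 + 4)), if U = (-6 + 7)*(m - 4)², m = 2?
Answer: -47801/67 ≈ -713.45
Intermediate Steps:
U = 4 (U = (-6 + 7)*(2 - 4)² = 1*(-2)² = 1*4 = 4)
((22 - 81)/(250 - 116) - 27)*(U + 11*(-2 + 4)) = ((22 - 81)/(250 - 116) - 27)*(4 + 11*(-2 + 4)) = (-59/134 - 27)*(4 + 11*2) = (-59*1/134 - 27)*(4 + 22) = (-59/134 - 27)*26 = -3677/134*26 = -47801/67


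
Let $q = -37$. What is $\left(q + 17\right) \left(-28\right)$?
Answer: $560$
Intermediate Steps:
$\left(q + 17\right) \left(-28\right) = \left(-37 + 17\right) \left(-28\right) = \left(-20\right) \left(-28\right) = 560$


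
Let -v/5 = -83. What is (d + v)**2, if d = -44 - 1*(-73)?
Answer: 197136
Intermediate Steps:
v = 415 (v = -5*(-83) = 415)
d = 29 (d = -44 + 73 = 29)
(d + v)**2 = (29 + 415)**2 = 444**2 = 197136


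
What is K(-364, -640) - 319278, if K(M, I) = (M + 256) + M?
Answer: -319750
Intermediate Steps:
K(M, I) = 256 + 2*M (K(M, I) = (256 + M) + M = 256 + 2*M)
K(-364, -640) - 319278 = (256 + 2*(-364)) - 319278 = (256 - 728) - 319278 = -472 - 319278 = -319750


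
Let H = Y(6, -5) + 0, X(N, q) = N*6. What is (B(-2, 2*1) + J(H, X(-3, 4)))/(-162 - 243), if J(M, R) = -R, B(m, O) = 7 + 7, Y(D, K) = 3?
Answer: -32/405 ≈ -0.079012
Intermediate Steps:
X(N, q) = 6*N
B(m, O) = 14
H = 3 (H = 3 + 0 = 3)
(B(-2, 2*1) + J(H, X(-3, 4)))/(-162 - 243) = (14 - 6*(-3))/(-162 - 243) = (14 - 1*(-18))/(-405) = (14 + 18)*(-1/405) = 32*(-1/405) = -32/405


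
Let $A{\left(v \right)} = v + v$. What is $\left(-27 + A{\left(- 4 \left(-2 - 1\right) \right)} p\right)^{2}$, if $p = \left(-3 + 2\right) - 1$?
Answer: $5625$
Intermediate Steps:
$A{\left(v \right)} = 2 v$
$p = -2$ ($p = -1 - 1 = -2$)
$\left(-27 + A{\left(- 4 \left(-2 - 1\right) \right)} p\right)^{2} = \left(-27 + 2 \left(- 4 \left(-2 - 1\right)\right) \left(-2\right)\right)^{2} = \left(-27 + 2 \left(\left(-4\right) \left(-3\right)\right) \left(-2\right)\right)^{2} = \left(-27 + 2 \cdot 12 \left(-2\right)\right)^{2} = \left(-27 + 24 \left(-2\right)\right)^{2} = \left(-27 - 48\right)^{2} = \left(-75\right)^{2} = 5625$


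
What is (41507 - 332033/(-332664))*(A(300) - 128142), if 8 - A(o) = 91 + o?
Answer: -1774701048925525/332664 ≈ -5.3348e+9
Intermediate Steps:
A(o) = -83 - o (A(o) = 8 - (91 + o) = 8 + (-91 - o) = -83 - o)
(41507 - 332033/(-332664))*(A(300) - 128142) = (41507 - 332033/(-332664))*((-83 - 1*300) - 128142) = (41507 - 332033*(-1/332664))*((-83 - 300) - 128142) = (41507 + 332033/332664)*(-383 - 128142) = (13808216681/332664)*(-128525) = -1774701048925525/332664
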